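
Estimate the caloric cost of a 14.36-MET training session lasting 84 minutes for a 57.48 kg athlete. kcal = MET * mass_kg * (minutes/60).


kcal = MET * mass * time_hr
Convert time: 84 min = 1.4 hr
kcal = 14.36 * 57.48 * 1.4
kcal = 1155.5779 kcal

1155.5779 kcal


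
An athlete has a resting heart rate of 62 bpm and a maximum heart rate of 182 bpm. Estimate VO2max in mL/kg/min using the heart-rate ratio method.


VO2max = 15.3 * HRmax / HRrest
VO2max = 15.3 * 182 / 62
VO2max = 2784.6 / 62 = 44.9129 mL/kg/min

44.9129 mL/kg/min


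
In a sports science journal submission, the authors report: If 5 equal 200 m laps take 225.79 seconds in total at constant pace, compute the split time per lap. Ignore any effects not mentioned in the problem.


Split time = total_time / n_laps = 225.79 / 5
Split time = 45.158 s per lap

45.158 s


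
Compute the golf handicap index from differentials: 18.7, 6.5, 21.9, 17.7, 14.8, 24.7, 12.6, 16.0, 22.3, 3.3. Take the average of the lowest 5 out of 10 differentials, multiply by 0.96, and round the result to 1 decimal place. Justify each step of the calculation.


All differentials: 18.7, 6.5, 21.9, 17.7, 14.8, 24.7, 12.6, 16.0, 22.3, 3.3
Sorted: 3.3, 6.5, 12.6, 14.8, 16.0, 17.7, 18.7, 21.9, 22.3, 24.7
Best 5: 3.3, 6.5, 12.6, 14.8, 16.0
Average of best = 53.2 / 5 = 10.64
Raw index = 10.64 * 0.96 = 10.2144
Handicap index = round(10.2144, 1) = 10.2

10.2


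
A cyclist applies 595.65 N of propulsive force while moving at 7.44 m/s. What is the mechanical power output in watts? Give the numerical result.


P = F * v
P = 595.65 * 7.44
P = 4431.636 W

4431.636 W


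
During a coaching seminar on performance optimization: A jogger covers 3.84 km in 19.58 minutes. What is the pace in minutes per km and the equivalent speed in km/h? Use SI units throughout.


Pace = time / distance = 19.58 min / 3.84 km = 5.099 min/km
Speed = distance / time_in_hours = 3.84 / 0.3263 hr
Speed = 11.7671 km/h

5.099 min/km, 11.7671 km/h


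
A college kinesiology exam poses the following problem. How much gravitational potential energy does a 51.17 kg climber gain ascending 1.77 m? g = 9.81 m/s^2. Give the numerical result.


PE = m * g * h
PE = 51.17 * 9.81 * 1.77
PE = 501.9777 * 1.77 = 888.5005 J

888.5005 J


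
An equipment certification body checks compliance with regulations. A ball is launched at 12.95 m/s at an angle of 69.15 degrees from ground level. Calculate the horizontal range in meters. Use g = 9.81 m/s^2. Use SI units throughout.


R = v^2 * sin(2*theta) / g
Convert angle to radians: theta = 69.15 deg = 1.2069 rad
sin(2*theta) = sin(2.4138) = 0.6652
R = 12.95^2 * 0.6652 / 9.81
R = 167.7025 * 0.6652 / 9.81 = 11.3722 m

11.3722 m


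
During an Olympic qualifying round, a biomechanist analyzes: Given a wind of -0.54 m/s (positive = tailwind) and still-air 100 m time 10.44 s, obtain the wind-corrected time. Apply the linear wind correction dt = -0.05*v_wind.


dt = -0.05 * v_wind = -0.05 * -0.54 = 0.027 s
t_corrected = t_still + dt = 10.44 + (0.027)
t_corrected = 10.467 s

10.467 s


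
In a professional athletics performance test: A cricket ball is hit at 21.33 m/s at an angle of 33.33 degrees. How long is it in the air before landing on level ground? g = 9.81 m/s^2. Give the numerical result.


T = 2*v*sin(theta)/g
sin(theta) = sin(33.33 deg) = 0.5495
T = 2*21.33*0.5495 / 9.81
T = 23.44 / 9.81 = 2.3894 s

2.3894 s


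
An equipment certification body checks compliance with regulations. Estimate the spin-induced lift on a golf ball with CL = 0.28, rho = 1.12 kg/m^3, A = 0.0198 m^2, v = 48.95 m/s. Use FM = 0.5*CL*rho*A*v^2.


FM = 0.5 * CL * rho * A * v^2
FM = 0.5 * 0.28 * 1.12 * 0.0198 * 48.95^2
v^2 = 2396.1025
FM = 0.5 * 0.28 * 1.12 * 0.0198 * 2396.1025 = 7.439 N

7.439 N


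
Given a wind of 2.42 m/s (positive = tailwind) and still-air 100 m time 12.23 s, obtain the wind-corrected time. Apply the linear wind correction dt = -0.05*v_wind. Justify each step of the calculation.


dt = -0.05 * v_wind = -0.05 * 2.42 = -0.121 s
t_corrected = t_still + dt = 12.23 + (-0.121)
t_corrected = 12.109 s

12.109 s


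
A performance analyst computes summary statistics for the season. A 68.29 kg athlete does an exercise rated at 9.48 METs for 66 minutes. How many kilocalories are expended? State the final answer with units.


kcal = MET * mass * time_hr
Convert time: 66 min = 1.1 hr
kcal = 9.48 * 68.29 * 1.1
kcal = 712.1281 kcal

712.1281 kcal


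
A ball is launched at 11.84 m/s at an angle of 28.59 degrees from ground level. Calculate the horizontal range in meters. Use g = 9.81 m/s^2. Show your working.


R = v^2 * sin(2*theta) / g
Convert angle to radians: theta = 28.59 deg = 0.499 rad
sin(2*theta) = sin(0.998) = 0.8404
R = 11.84^2 * 0.8404 / 9.81
R = 140.1856 * 0.8404 / 9.81 = 12.0091 m

12.0091 m


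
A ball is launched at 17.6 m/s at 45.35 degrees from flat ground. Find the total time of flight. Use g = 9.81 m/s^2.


T = 2*v*sin(theta)/g
sin(theta) = sin(45.35 deg) = 0.7114
T = 2*17.6*0.7114 / 9.81
T = 25.0417 / 9.81 = 2.5527 s

2.5527 s


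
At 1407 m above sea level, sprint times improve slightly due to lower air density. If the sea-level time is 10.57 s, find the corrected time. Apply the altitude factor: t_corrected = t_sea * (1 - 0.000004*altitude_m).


Correction factor = 1 - 0.000004 * 1407 = 0.994372
t_corrected = t_sea * factor = 10.57 * 0.994372
t_corrected = 10.5105 s

10.5105 s


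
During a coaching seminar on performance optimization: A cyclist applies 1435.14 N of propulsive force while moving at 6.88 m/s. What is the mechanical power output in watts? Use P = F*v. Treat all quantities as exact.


P = F * v
P = 1435.14 * 6.88
P = 9873.7632 W

9873.7632 W


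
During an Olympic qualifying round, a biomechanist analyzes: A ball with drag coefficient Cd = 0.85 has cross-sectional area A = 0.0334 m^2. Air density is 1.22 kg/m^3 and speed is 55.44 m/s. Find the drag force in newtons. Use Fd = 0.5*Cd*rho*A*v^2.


Fd = 0.5 * Cd * rho * A * v^2
Fd = 0.5 * 0.85 * 1.22 * 0.0334 * 55.44^2
v^2 = 3073.5936
Fd = 0.5 * 0.85 * 1.22 * 0.0334 * 3073.5936 = 53.2282 N

53.2282 N


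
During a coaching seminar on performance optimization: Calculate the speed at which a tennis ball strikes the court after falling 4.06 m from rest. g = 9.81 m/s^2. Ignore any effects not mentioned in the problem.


v = sqrt(2 * g * h)
v = sqrt(2 * 9.81 * 4.06)
v = sqrt(79.6572) = 8.9251 m/s

8.9251 m/s


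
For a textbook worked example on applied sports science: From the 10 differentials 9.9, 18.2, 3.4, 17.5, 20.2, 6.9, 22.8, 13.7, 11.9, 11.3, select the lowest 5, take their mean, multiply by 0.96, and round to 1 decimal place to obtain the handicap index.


All differentials: 9.9, 18.2, 3.4, 17.5, 20.2, 6.9, 22.8, 13.7, 11.9, 11.3
Sorted: 3.4, 6.9, 9.9, 11.3, 11.9, 13.7, 17.5, 18.2, 20.2, 22.8
Best 5: 3.4, 6.9, 9.9, 11.3, 11.9
Average of best = 43.4 / 5 = 8.68
Raw index = 8.68 * 0.96 = 8.3328
Handicap index = round(8.3328, 1) = 8.3

8.3


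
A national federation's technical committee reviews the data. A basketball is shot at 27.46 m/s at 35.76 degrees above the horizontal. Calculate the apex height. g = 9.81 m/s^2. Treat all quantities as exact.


H = (v*sin(theta))^2 / (2*g)
vy = v*sin(theta) = 27.46 * sin(35.76 deg) = 16.0474 m/s
H = vy^2 / (2*g) = 257.5186 / (2*9.81)
H = 257.5186 / 19.62 = 13.1253 m

13.1253 m


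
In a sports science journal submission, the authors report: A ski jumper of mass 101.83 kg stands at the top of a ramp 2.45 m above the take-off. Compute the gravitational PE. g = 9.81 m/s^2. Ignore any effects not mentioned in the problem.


PE = m * g * h
PE = 101.83 * 9.81 * 2.45
PE = 998.9523 * 2.45 = 2447.4331 J

2447.4331 J


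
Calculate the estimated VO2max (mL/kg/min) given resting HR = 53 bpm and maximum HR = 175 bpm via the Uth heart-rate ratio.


VO2max = 15.3 * HRmax / HRrest
VO2max = 15.3 * 175 / 53
VO2max = 2677.5 / 53 = 50.5189 mL/kg/min

50.5189 mL/kg/min


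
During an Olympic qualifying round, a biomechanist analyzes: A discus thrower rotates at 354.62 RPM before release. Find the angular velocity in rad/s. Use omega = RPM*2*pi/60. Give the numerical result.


omega = RPM * 2 * pi / 60
omega = 354.62 * 2 * 3.14159 / 60
omega = 2228.1432 / 60 = 37.1357 rad/s

37.1357 rad/s


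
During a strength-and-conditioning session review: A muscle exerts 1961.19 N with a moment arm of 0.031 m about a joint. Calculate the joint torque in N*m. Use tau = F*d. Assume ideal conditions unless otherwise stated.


tau = F * d
tau = 1961.19 * 0.031
tau = 60.7969 N*m

60.7969 N*m


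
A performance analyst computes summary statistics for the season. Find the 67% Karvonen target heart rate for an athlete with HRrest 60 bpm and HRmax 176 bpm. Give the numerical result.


Target = HRrest + pct*(HRmax - HRrest)
Heart rate reserve = HRmax - HRrest = 176 - 60 = 116 bpm
Fraction = 67% = 0.67
Target = 60 + 0.67 * 116
Target = 60 + 77.72 = 137.72 bpm

137.72 bpm


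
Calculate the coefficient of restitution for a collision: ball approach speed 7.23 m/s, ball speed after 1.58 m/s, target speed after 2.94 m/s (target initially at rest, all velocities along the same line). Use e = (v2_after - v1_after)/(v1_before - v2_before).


e = (v2_after - v1_after) / (v1_before - v2_before)
Numerator = 2.94 - 1.58 = 1.36
Denominator = 7.23 - 0 = 7.23
e = 1.36 / 7.23 = 0.1881

0.1881


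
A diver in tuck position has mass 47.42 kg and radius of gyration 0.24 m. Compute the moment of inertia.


I = m * k^2
I = 47.42 * 0.24^2
I = 47.42 * 0.0576 = 2.7314 kg*m^2

2.7314 kg*m^2


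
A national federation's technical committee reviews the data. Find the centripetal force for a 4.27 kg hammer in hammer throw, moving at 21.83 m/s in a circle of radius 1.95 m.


Fc = m * v^2 / r
v^2 = 21.83^2 = 476.5489
Fc = 4.27 * 476.5489 / 1.95
Fc = 2034.8638 / 1.95 = 1043.5199 N

1043.5199 N


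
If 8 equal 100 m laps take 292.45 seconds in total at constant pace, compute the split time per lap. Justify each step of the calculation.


Split time = total_time / n_laps = 292.45 / 8
Split time = 36.5562 s per lap

36.5562 s


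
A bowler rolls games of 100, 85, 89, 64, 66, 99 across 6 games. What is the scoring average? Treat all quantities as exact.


Average = sum / n
Sum = 503
Average = 503 / 6 = 83.8333

83.8333


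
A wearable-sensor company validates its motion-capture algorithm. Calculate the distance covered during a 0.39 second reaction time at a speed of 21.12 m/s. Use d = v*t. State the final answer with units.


d = v * t
d = 21.12 * 0.39
d = 8.2368 m

8.2368 m


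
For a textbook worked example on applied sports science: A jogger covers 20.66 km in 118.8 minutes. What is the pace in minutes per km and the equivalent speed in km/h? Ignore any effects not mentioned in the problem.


Pace = time / distance = 118.8 min / 20.66 km = 5.7502 min/km
Speed = distance / time_in_hours = 20.66 / 1.98 hr
Speed = 10.4343 km/h

5.7502 min/km, 10.4343 km/h


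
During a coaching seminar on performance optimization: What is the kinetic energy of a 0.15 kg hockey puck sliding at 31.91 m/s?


KE = 0.5 * m * v^2
KE = 0.5 * 0.15 * 31.91^2
KE = 0.5 * 0.15 * 1018.2481 = 76.3686 J

76.3686 J


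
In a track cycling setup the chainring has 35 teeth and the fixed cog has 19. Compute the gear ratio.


GR = front_teeth / rear_teeth
GR = 35 / 19
GR = 1.8421

1.8421


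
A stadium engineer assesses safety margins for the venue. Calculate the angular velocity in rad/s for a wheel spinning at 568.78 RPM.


omega = RPM * 2 * pi / 60
omega = 568.78 * 2 * 3.14159 / 60
omega = 3573.7501 / 60 = 59.5625 rad/s

59.5625 rad/s


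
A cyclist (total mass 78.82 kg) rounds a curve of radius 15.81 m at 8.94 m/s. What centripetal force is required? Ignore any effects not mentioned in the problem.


Fc = m * v^2 / r
v^2 = 8.94^2 = 79.9236
Fc = 78.82 * 79.9236 / 15.81
Fc = 6299.5782 / 15.81 = 398.4553 N

398.4553 N


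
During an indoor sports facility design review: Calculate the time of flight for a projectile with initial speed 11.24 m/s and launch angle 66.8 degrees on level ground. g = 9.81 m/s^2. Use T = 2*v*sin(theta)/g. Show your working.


T = 2*v*sin(theta)/g
sin(theta) = sin(66.8 deg) = 0.9191
T = 2*11.24*0.9191 / 9.81
T = 20.6622 / 9.81 = 2.1062 s

2.1062 s


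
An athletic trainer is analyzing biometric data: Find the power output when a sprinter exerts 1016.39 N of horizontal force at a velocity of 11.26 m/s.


P = F * v
P = 1016.39 * 11.26
P = 11444.5514 W

11444.5514 W


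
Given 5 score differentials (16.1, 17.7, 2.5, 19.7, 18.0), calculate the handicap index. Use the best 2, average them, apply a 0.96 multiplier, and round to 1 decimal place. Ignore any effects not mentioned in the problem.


All differentials: 16.1, 17.7, 2.5, 19.7, 18.0
Sorted: 2.5, 16.1, 17.7, 18.0, 19.7
Best 2: 2.5, 16.1
Average of best = 18.6 / 2 = 9.3
Raw index = 9.3 * 0.96 = 8.928
Handicap index = round(8.928, 1) = 8.9

8.9


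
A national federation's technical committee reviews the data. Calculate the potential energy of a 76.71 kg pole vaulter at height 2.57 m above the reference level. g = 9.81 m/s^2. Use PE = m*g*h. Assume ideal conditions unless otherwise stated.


PE = m * g * h
PE = 76.71 * 9.81 * 2.57
PE = 752.5251 * 2.57 = 1933.9895 J

1933.9895 J


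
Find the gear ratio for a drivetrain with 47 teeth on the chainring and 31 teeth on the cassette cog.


GR = front_teeth / rear_teeth
GR = 47 / 31
GR = 1.5161

1.5161


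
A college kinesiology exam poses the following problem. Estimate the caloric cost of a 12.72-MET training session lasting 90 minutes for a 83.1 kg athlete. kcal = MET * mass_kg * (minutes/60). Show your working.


kcal = MET * mass * time_hr
Convert time: 90 min = 1.5 hr
kcal = 12.72 * 83.1 * 1.5
kcal = 1585.548 kcal

1585.548 kcal


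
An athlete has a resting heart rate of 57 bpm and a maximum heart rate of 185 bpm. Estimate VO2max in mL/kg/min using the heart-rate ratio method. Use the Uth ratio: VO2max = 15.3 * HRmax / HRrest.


VO2max = 15.3 * HRmax / HRrest
VO2max = 15.3 * 185 / 57
VO2max = 2830.5 / 57 = 49.6579 mL/kg/min

49.6579 mL/kg/min


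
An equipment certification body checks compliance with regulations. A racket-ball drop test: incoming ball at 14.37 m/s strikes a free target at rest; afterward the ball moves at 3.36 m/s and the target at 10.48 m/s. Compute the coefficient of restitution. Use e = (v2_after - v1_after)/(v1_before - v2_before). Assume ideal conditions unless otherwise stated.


e = (v2_after - v1_after) / (v1_before - v2_before)
Numerator = 10.48 - 3.36 = 7.12
Denominator = 14.37 - 0 = 14.37
e = 7.12 / 14.37 = 0.4955

0.4955


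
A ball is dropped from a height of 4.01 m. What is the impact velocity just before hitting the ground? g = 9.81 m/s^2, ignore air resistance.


v = sqrt(2 * g * h)
v = sqrt(2 * 9.81 * 4.01)
v = sqrt(78.6762) = 8.87 m/s

8.87 m/s


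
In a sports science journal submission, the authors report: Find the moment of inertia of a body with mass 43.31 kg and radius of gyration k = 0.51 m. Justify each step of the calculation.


I = m * k^2
I = 43.31 * 0.51^2
I = 43.31 * 0.2601 = 11.2649 kg*m^2

11.2649 kg*m^2


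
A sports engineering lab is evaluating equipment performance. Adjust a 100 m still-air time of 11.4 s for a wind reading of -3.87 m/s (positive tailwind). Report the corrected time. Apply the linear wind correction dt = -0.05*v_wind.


dt = -0.05 * v_wind = -0.05 * -3.87 = 0.1935 s
t_corrected = t_still + dt = 11.4 + (0.1935)
t_corrected = 11.5935 s

11.5935 s


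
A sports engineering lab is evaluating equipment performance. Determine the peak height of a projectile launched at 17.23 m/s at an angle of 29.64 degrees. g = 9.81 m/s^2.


H = (v*sin(theta))^2 / (2*g)
vy = v*sin(theta) = 17.23 * sin(29.64 deg) = 8.5211 m/s
H = vy^2 / (2*g) = 72.6087 / (2*9.81)
H = 72.6087 / 19.62 = 3.7008 m

3.7008 m


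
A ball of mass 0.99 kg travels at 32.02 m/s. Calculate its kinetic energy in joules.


KE = 0.5 * m * v^2
KE = 0.5 * 0.99 * 32.02^2
KE = 0.5 * 0.99 * 1025.2804 = 507.5138 J

507.5138 J


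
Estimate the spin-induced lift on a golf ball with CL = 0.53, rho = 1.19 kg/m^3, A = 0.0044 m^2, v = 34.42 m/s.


FM = 0.5 * CL * rho * A * v^2
FM = 0.5 * 0.53 * 1.19 * 0.0044 * 34.42^2
v^2 = 1184.7364
FM = 0.5 * 0.53 * 1.19 * 0.0044 * 1184.7364 = 1.6439 N

1.6439 N


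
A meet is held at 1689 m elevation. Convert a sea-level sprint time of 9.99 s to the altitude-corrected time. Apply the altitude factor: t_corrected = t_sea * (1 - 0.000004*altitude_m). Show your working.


Correction factor = 1 - 0.000004 * 1689 = 0.993244
t_corrected = t_sea * factor = 9.99 * 0.993244
t_corrected = 9.9225 s

9.9225 s


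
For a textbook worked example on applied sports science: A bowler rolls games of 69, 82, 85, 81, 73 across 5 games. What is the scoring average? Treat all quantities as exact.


Average = sum / n
Sum = 390
Average = 390 / 5 = 78

78


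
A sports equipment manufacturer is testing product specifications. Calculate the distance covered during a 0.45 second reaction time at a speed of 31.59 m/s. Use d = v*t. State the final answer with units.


d = v * t
d = 31.59 * 0.45
d = 14.2155 m

14.2155 m


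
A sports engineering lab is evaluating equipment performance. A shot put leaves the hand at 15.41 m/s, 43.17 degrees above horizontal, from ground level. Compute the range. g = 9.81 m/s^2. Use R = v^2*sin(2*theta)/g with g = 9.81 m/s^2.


R = v^2 * sin(2*theta) / g
Convert angle to radians: theta = 43.17 deg = 0.7535 rad
sin(2*theta) = sin(1.5069) = 0.998
R = 15.41^2 * 0.998 / 9.81
R = 237.4681 * 0.998 / 9.81 = 24.1574 m

24.1574 m


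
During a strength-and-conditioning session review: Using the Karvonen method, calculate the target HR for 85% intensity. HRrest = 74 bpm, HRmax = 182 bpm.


Target = HRrest + pct*(HRmax - HRrest)
Heart rate reserve = HRmax - HRrest = 182 - 74 = 108 bpm
Fraction = 85% = 0.85
Target = 74 + 0.85 * 108
Target = 74 + 91.8 = 165.8 bpm

165.8 bpm


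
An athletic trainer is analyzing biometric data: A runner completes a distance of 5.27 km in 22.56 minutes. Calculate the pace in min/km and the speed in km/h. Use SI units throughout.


Pace = time / distance = 22.56 min / 5.27 km = 4.2808 min/km
Speed = distance / time_in_hours = 5.27 / 0.376 hr
Speed = 14.016 km/h

4.2808 min/km, 14.016 km/h


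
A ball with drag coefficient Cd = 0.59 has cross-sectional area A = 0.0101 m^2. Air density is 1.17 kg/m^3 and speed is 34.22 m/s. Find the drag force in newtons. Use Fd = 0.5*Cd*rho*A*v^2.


Fd = 0.5 * Cd * rho * A * v^2
Fd = 0.5 * 0.59 * 1.17 * 0.0101 * 34.22^2
v^2 = 1171.0084
Fd = 0.5 * 0.59 * 1.17 * 0.0101 * 1171.0084 = 4.0822 N

4.0822 N


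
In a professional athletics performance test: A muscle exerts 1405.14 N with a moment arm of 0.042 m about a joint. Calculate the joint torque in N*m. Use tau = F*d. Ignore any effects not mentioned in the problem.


tau = F * d
tau = 1405.14 * 0.042
tau = 59.0159 N*m

59.0159 N*m


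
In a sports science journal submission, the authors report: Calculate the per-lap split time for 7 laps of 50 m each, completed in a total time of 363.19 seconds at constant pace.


Split time = total_time / n_laps = 363.19 / 7
Split time = 51.8843 s per lap

51.8843 s


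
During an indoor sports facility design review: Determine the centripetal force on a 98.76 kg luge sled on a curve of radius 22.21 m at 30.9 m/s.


Fc = m * v^2 / r
v^2 = 30.9^2 = 954.81
Fc = 98.76 * 954.81 / 22.21
Fc = 94297.0356 / 22.21 = 4245.7017 N

4245.7017 N


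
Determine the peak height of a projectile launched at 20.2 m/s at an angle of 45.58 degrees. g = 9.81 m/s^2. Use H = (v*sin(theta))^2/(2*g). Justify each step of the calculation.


H = (v*sin(theta))^2 / (2*g)
vy = v*sin(theta) = 20.2 * sin(45.58 deg) = 14.4274 m/s
H = vy^2 / (2*g) = 208.1503 / (2*9.81)
H = 208.1503 / 19.62 = 10.6091 m

10.6091 m


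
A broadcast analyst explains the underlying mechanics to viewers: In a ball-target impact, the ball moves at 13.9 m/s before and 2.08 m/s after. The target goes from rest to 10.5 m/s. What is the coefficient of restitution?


e = (v2_after - v1_after) / (v1_before - v2_before)
Numerator = 10.5 - 2.08 = 8.42
Denominator = 13.9 - 0 = 13.9
e = 8.42 / 13.9 = 0.6058

0.6058


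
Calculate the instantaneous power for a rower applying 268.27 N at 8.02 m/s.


P = F * v
P = 268.27 * 8.02
P = 2151.5254 W

2151.5254 W


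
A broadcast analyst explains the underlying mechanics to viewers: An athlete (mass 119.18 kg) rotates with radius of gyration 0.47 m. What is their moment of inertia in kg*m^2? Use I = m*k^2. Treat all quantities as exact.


I = m * k^2
I = 119.18 * 0.47^2
I = 119.18 * 0.2209 = 26.3269 kg*m^2

26.3269 kg*m^2


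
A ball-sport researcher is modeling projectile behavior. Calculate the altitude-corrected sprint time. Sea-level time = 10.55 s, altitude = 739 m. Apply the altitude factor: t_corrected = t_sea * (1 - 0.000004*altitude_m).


Correction factor = 1 - 0.000004 * 739 = 0.997044
t_corrected = t_sea * factor = 10.55 * 0.997044
t_corrected = 10.5188 s

10.5188 s


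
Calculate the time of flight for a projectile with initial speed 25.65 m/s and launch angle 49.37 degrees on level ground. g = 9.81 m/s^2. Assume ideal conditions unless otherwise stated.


T = 2*v*sin(theta)/g
sin(theta) = sin(49.37 deg) = 0.7589
T = 2*25.65*0.7589 / 9.81
T = 38.9331 / 9.81 = 3.9687 s

3.9687 s


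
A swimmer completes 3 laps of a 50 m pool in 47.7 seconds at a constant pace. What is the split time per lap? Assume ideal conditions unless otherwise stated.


Split time = total_time / n_laps = 47.7 / 3
Split time = 15.9 s per lap

15.9 s


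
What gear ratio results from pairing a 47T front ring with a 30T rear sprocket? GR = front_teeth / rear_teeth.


GR = front_teeth / rear_teeth
GR = 47 / 30
GR = 1.5667

1.5667


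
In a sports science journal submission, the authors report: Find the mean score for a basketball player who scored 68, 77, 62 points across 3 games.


Average = sum / n
Sum = 207
Average = 207 / 3 = 69

69


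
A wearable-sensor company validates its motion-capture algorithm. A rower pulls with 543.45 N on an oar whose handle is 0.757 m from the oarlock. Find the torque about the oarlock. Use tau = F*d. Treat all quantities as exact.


tau = F * d
tau = 543.45 * 0.757
tau = 411.3917 N*m

411.3917 N*m


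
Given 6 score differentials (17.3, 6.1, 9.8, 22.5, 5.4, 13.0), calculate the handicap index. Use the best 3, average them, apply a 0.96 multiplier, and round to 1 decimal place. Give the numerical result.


All differentials: 17.3, 6.1, 9.8, 22.5, 5.4, 13.0
Sorted: 5.4, 6.1, 9.8, 13.0, 17.3, 22.5
Best 3: 5.4, 6.1, 9.8
Average of best = 21.3 / 3 = 7.1
Raw index = 7.1 * 0.96 = 6.816
Handicap index = round(6.816, 1) = 6.8

6.8


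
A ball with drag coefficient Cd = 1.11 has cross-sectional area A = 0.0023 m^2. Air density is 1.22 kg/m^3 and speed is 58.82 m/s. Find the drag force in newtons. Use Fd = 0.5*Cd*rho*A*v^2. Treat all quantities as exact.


Fd = 0.5 * Cd * rho * A * v^2
Fd = 0.5 * 1.11 * 1.22 * 0.0023 * 58.82^2
v^2 = 3459.7924
Fd = 0.5 * 1.11 * 1.22 * 0.0023 * 3459.7924 = 5.388 N

5.388 N


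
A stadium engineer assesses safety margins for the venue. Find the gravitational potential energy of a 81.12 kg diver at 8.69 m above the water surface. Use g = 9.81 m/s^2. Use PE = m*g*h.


PE = m * g * h
PE = 81.12 * 9.81 * 8.69
PE = 795.7872 * 8.69 = 6915.3908 J

6915.3908 J


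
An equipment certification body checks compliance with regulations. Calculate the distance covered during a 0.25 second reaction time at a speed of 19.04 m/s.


d = v * t
d = 19.04 * 0.25
d = 4.76 m

4.76 m


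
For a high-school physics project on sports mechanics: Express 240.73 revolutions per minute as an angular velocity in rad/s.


omega = RPM * 2 * pi / 60
omega = 240.73 * 2 * 3.14159 / 60
omega = 1512.5512 / 60 = 25.2092 rad/s

25.2092 rad/s


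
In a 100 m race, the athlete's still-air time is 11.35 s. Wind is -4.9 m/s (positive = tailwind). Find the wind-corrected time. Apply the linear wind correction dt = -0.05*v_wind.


dt = -0.05 * v_wind = -0.05 * -4.9 = 0.245 s
t_corrected = t_still + dt = 11.35 + (0.245)
t_corrected = 11.595 s

11.595 s


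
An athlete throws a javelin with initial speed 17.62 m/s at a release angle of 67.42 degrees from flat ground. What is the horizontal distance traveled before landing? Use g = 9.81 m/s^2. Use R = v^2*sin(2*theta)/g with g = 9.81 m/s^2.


R = v^2 * sin(2*theta) / g
Convert angle to radians: theta = 67.42 deg = 1.1767 rad
sin(2*theta) = sin(2.3534) = 0.7091
R = 17.62^2 * 0.7091 / 9.81
R = 310.4644 * 0.7091 / 9.81 = 22.4407 m

22.4407 m


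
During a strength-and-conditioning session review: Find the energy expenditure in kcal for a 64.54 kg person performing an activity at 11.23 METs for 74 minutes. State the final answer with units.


kcal = MET * mass * time_hr
Convert time: 74 min = 1.2333 hr
kcal = 11.23 * 64.54 * 1.2333
kcal = 893.9005 kcal

893.9005 kcal


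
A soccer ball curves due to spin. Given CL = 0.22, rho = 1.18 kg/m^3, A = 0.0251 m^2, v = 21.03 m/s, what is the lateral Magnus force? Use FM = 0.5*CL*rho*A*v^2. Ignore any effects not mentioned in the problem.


FM = 0.5 * CL * rho * A * v^2
FM = 0.5 * 0.22 * 1.18 * 0.0251 * 21.03^2
v^2 = 442.2609
FM = 0.5 * 0.22 * 1.18 * 0.0251 * 442.2609 = 1.4409 N

1.4409 N


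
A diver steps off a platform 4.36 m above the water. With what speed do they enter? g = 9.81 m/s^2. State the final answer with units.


v = sqrt(2 * g * h)
v = sqrt(2 * 9.81 * 4.36)
v = sqrt(85.5432) = 9.249 m/s

9.249 m/s


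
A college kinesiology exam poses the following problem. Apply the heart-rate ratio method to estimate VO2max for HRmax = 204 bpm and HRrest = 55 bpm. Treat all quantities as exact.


VO2max = 15.3 * HRmax / HRrest
VO2max = 15.3 * 204 / 55
VO2max = 3121.2 / 55 = 56.7491 mL/kg/min

56.7491 mL/kg/min


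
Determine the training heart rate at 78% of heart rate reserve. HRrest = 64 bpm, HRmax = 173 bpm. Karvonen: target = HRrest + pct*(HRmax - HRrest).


Target = HRrest + pct*(HRmax - HRrest)
Heart rate reserve = HRmax - HRrest = 173 - 64 = 109 bpm
Fraction = 78% = 0.78
Target = 64 + 0.78 * 109
Target = 64 + 85.02 = 149.02 bpm

149.02 bpm


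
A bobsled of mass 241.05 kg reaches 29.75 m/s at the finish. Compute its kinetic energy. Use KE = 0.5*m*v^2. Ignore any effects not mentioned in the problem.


KE = 0.5 * m * v^2
KE = 0.5 * 241.05 * 29.75^2
KE = 0.5 * 241.05 * 885.0625 = 106672.1578 J

106672.1578 J


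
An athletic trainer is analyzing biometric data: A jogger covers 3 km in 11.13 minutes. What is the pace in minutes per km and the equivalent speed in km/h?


Pace = time / distance = 11.13 min / 3 km = 3.71 min/km
Speed = distance / time_in_hours = 3 / 0.1855 hr
Speed = 16.1725 km/h

3.71 min/km, 16.1725 km/h


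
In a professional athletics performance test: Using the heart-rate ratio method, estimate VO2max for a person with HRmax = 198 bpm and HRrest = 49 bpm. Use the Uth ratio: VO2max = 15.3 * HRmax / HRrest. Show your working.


VO2max = 15.3 * HRmax / HRrest
VO2max = 15.3 * 198 / 49
VO2max = 3029.4 / 49 = 61.8245 mL/kg/min

61.8245 mL/kg/min


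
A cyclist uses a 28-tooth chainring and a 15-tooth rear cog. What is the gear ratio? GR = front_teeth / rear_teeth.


GR = front_teeth / rear_teeth
GR = 28 / 15
GR = 1.8667

1.8667


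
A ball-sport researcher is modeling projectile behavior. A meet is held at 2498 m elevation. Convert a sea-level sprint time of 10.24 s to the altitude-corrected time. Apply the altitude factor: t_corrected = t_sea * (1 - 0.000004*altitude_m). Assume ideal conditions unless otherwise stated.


Correction factor = 1 - 0.000004 * 2498 = 0.990008
t_corrected = t_sea * factor = 10.24 * 0.990008
t_corrected = 10.1377 s

10.1377 s


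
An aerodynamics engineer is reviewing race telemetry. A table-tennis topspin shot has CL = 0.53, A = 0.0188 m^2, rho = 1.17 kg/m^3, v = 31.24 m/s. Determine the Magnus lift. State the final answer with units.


FM = 0.5 * CL * rho * A * v^2
FM = 0.5 * 0.53 * 1.17 * 0.0188 * 31.24^2
v^2 = 975.9376
FM = 0.5 * 0.53 * 1.17 * 0.0188 * 975.9376 = 5.6887 N

5.6887 N


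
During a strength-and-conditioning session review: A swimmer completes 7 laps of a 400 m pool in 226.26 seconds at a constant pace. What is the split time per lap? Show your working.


Split time = total_time / n_laps = 226.26 / 7
Split time = 32.3229 s per lap

32.3229 s


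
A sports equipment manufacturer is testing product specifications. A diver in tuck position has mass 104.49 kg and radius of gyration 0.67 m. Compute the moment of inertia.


I = m * k^2
I = 104.49 * 0.67^2
I = 104.49 * 0.4489 = 46.9056 kg*m^2

46.9056 kg*m^2


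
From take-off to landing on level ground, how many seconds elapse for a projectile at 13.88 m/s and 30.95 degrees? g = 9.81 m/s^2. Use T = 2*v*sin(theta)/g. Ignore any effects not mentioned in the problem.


T = 2*v*sin(theta)/g
sin(theta) = sin(30.95 deg) = 0.5143
T = 2*13.88*0.5143 / 9.81
T = 14.2767 / 9.81 = 1.4553 s

1.4553 s


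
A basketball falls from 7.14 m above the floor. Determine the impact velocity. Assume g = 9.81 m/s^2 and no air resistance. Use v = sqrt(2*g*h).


v = sqrt(2 * g * h)
v = sqrt(2 * 9.81 * 7.14)
v = sqrt(140.0868) = 11.8358 m/s

11.8358 m/s


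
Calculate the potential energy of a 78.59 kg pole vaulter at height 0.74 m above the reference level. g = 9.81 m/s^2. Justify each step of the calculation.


PE = m * g * h
PE = 78.59 * 9.81 * 0.74
PE = 770.9679 * 0.74 = 570.5162 J

570.5162 J


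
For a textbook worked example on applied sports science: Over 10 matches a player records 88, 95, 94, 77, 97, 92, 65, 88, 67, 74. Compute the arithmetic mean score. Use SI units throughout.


Average = sum / n
Sum = 837
Average = 837 / 10 = 83.7

83.7


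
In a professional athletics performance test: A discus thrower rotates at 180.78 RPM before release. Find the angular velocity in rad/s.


omega = RPM * 2 * pi / 60
omega = 180.78 * 2 * 3.14159 / 60
omega = 1135.8742 / 60 = 18.9312 rad/s

18.9312 rad/s


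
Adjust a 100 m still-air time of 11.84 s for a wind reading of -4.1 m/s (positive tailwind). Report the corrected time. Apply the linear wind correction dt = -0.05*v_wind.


dt = -0.05 * v_wind = -0.05 * -4.1 = 0.205 s
t_corrected = t_still + dt = 11.84 + (0.205)
t_corrected = 12.045 s

12.045 s


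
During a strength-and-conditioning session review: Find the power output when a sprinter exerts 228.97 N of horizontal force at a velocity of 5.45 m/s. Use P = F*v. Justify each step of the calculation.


P = F * v
P = 228.97 * 5.45
P = 1247.8865 W

1247.8865 W


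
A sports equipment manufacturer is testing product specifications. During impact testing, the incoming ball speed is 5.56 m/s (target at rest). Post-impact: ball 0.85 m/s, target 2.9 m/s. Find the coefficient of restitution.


e = (v2_after - v1_after) / (v1_before - v2_before)
Numerator = 2.9 - 0.85 = 2.05
Denominator = 5.56 - 0 = 5.56
e = 2.05 / 5.56 = 0.3687

0.3687


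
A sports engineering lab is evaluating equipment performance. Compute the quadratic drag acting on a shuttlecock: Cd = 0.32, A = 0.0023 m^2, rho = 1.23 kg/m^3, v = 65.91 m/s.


Fd = 0.5 * Cd * rho * A * v^2
Fd = 0.5 * 0.32 * 1.23 * 0.0023 * 65.91^2
v^2 = 4344.1281
Fd = 0.5 * 0.32 * 1.23 * 0.0023 * 4344.1281 = 1.9663 N

1.9663 N


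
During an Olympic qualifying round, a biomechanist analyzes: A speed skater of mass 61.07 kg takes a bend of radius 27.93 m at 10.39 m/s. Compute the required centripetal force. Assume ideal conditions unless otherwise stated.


Fc = m * v^2 / r
v^2 = 10.39^2 = 107.9521
Fc = 61.07 * 107.9521 / 27.93
Fc = 6592.6347 / 27.93 = 236.0413 N

236.0413 N


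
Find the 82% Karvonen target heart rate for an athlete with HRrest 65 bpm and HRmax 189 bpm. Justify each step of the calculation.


Target = HRrest + pct*(HRmax - HRrest)
Heart rate reserve = HRmax - HRrest = 189 - 65 = 124 bpm
Fraction = 82% = 0.82
Target = 65 + 0.82 * 124
Target = 65 + 101.68 = 166.68 bpm

166.68 bpm


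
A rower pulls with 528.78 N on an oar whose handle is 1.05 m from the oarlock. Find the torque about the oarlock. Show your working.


tau = F * d
tau = 528.78 * 1.05
tau = 555.219 N*m

555.219 N*m


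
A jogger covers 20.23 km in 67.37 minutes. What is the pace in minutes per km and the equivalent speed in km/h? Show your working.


Pace = time / distance = 67.37 min / 20.23 km = 3.3302 min/km
Speed = distance / time_in_hours = 20.23 / 1.1228 hr
Speed = 18.0169 km/h

3.3302 min/km, 18.0169 km/h


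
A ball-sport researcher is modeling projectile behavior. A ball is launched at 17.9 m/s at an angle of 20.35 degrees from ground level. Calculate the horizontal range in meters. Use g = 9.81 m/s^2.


R = v^2 * sin(2*theta) / g
Convert angle to radians: theta = 20.35 deg = 0.3552 rad
sin(2*theta) = sin(0.7103) = 0.6521
R = 17.9^2 * 0.6521 / 9.81
R = 320.41 * 0.6521 / 9.81 = 21.2986 m

21.2986 m


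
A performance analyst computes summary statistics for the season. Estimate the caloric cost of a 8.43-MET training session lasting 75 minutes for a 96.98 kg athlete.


kcal = MET * mass * time_hr
Convert time: 75 min = 1.25 hr
kcal = 8.43 * 96.98 * 1.25
kcal = 1021.9267 kcal

1021.9267 kcal


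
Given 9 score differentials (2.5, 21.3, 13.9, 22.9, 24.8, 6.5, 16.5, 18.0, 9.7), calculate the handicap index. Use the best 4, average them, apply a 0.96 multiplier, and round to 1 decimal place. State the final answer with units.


All differentials: 2.5, 21.3, 13.9, 22.9, 24.8, 6.5, 16.5, 18.0, 9.7
Sorted: 2.5, 6.5, 9.7, 13.9, 16.5, 18.0, 21.3, 22.9, 24.8
Best 4: 2.5, 6.5, 9.7, 13.9
Average of best = 32.6 / 4 = 8.15
Raw index = 8.15 * 0.96 = 7.824
Handicap index = round(7.824, 1) = 7.8

7.8


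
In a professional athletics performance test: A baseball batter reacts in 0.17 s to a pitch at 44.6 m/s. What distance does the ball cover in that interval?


d = v * t
d = 44.6 * 0.17
d = 7.582 m

7.582 m


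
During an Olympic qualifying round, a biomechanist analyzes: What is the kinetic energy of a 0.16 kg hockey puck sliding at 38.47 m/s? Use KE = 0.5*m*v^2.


KE = 0.5 * m * v^2
KE = 0.5 * 0.16 * 38.47^2
KE = 0.5 * 0.16 * 1479.9409 = 118.3953 J

118.3953 J


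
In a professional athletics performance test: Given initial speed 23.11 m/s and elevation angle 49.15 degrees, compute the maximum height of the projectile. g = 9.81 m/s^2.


H = (v*sin(theta))^2 / (2*g)
vy = v*sin(theta) = 23.11 * sin(49.15 deg) = 17.481 m/s
H = vy^2 / (2*g) = 305.5844 / (2*9.81)
H = 305.5844 / 19.62 = 15.5751 m

15.5751 m


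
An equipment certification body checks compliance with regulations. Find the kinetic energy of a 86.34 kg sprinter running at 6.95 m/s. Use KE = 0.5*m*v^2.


KE = 0.5 * m * v^2
KE = 0.5 * 86.34 * 6.95^2
KE = 0.5 * 86.34 * 48.3025 = 2085.2189 J

2085.2189 J


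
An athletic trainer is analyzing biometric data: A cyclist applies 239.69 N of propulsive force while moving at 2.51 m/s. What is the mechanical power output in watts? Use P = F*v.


P = F * v
P = 239.69 * 2.51
P = 601.6219 W

601.6219 W


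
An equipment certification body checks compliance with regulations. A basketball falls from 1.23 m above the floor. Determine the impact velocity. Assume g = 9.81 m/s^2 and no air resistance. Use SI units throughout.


v = sqrt(2 * g * h)
v = sqrt(2 * 9.81 * 1.23)
v = sqrt(24.1326) = 4.9125 m/s

4.9125 m/s


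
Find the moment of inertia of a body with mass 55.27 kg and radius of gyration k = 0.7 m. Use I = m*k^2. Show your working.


I = m * k^2
I = 55.27 * 0.7^2
I = 55.27 * 0.49 = 27.0823 kg*m^2

27.0823 kg*m^2


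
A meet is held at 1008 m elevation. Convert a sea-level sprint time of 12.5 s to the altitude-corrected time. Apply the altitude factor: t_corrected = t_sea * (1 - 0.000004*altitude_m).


Correction factor = 1 - 0.000004 * 1008 = 0.995968
t_corrected = t_sea * factor = 12.5 * 0.995968
t_corrected = 12.4496 s

12.4496 s


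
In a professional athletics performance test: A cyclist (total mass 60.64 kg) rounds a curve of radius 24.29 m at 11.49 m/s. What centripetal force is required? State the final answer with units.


Fc = m * v^2 / r
v^2 = 11.49^2 = 132.0201
Fc = 60.64 * 132.0201 / 24.29
Fc = 8005.6989 / 24.29 = 329.5883 N

329.5883 N


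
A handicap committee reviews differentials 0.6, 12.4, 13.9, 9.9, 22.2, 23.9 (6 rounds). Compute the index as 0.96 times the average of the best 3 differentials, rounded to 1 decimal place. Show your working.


All differentials: 0.6, 12.4, 13.9, 9.9, 22.2, 23.9
Sorted: 0.6, 9.9, 12.4, 13.9, 22.2, 23.9
Best 3: 0.6, 9.9, 12.4
Average of best = 22.9 / 3 = 7.6333
Raw index = 7.6333 * 0.96 = 7.328
Handicap index = round(7.328, 1) = 7.3

7.3


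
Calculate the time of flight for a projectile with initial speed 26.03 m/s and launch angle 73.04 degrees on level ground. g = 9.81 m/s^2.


T = 2*v*sin(theta)/g
sin(theta) = sin(73.04 deg) = 0.9565
T = 2*26.03*0.9565 / 9.81
T = 49.7958 / 9.81 = 5.076 s

5.076 s


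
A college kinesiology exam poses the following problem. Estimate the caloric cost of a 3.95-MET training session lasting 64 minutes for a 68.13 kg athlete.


kcal = MET * mass * time_hr
Convert time: 64 min = 1.0667 hr
kcal = 3.95 * 68.13 * 1.0667
kcal = 287.0544 kcal

287.0544 kcal


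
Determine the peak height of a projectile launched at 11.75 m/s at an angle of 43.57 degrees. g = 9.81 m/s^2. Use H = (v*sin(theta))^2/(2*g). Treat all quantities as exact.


H = (v*sin(theta))^2 / (2*g)
vy = v*sin(theta) = 11.75 * sin(43.57 deg) = 8.0986 m/s
H = vy^2 / (2*g) = 65.5869 / (2*9.81)
H = 65.5869 / 19.62 = 3.3429 m

3.3429 m


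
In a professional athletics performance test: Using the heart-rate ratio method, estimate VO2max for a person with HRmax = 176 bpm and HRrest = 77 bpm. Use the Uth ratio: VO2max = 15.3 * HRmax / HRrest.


VO2max = 15.3 * HRmax / HRrest
VO2max = 15.3 * 176 / 77
VO2max = 2692.8 / 77 = 34.9714 mL/kg/min

34.9714 mL/kg/min


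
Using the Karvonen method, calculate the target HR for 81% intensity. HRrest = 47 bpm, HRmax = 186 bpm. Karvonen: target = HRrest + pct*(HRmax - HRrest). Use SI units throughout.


Target = HRrest + pct*(HRmax - HRrest)
Heart rate reserve = HRmax - HRrest = 186 - 47 = 139 bpm
Fraction = 81% = 0.81
Target = 47 + 0.81 * 139
Target = 47 + 112.59 = 159.59 bpm

159.59 bpm


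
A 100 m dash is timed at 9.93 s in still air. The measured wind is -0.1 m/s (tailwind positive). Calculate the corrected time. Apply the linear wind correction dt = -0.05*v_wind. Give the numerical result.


dt = -0.05 * v_wind = -0.05 * -0.1 = 0.005 s
t_corrected = t_still + dt = 9.93 + (0.005)
t_corrected = 9.935 s

9.935 s


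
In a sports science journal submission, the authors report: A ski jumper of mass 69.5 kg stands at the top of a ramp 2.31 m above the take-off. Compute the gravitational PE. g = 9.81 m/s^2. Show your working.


PE = m * g * h
PE = 69.5 * 9.81 * 2.31
PE = 681.795 * 2.31 = 1574.9465 J

1574.9465 J


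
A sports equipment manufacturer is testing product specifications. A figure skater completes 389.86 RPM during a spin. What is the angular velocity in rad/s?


omega = RPM * 2 * pi / 60
omega = 389.86 * 2 * 3.14159 / 60
omega = 2449.5626 / 60 = 40.826 rad/s

40.826 rad/s


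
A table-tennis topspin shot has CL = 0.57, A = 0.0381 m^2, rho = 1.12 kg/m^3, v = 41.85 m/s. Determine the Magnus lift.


FM = 0.5 * CL * rho * A * v^2
FM = 0.5 * 0.57 * 1.12 * 0.0381 * 41.85^2
v^2 = 1751.4225
FM = 0.5 * 0.57 * 1.12 * 0.0381 * 1751.4225 = 21.3 N

21.3 N
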